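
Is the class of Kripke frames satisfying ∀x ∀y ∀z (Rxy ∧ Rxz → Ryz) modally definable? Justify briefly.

Definable; ◇q → □◇q defines it

The condition is the Euclidean property. A defining modal formula is ◇q → □◇q.
Suppose ◇q→□◇q is valid. Take Rxy, Rxz and set V(q)={y}. Then ◇q at x, so □◇q at x, so ◇q at z, so some w with Rzw has q; w=y, i.e. Rzy. By symmetry of the argument, Ryz.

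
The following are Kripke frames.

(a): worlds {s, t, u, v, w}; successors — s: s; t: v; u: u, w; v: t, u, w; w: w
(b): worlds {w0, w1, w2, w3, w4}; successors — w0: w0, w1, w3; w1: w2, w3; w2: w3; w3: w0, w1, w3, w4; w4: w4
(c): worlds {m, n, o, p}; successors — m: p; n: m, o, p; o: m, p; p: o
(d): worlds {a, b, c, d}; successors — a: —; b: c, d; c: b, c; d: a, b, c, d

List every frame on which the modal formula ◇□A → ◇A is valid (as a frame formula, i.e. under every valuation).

(b)

The schema corresponds to a generalized confluence (Geach) condition: ∀x ∀y (xRy → ∃w (yRw ∧ xRw)).
(a): fails — tRv but no w* with vRw* and tRw*.
(b): satisfies the condition.
(c): fails — mRp but no w with pRw and mRw.
(d): fails — dRa but no w with aRw and dRw.
Valid on: (b).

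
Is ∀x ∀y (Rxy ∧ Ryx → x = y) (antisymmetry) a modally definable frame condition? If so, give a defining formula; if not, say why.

Modal frame validity is preserved under surjective bounded morphisms.
The 4-cycle (worlds s,t,u,v with s→t→u→v→s) is antisymmetric. Sending even-indexed worlds to s and odd-indexed worlds to t is a surjective bounded morphism onto the two-world frame with s↔t, which is not antisymmetric.
Hence antisymmetry is not modally definable.

No — not modally definable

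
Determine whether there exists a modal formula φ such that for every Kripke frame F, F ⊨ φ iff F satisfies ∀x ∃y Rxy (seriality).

Definable; □p → ◇p defines it

This is a Sahlqvist condition; the D axiom □p → ◇p defines it.
Suppose □p→◇p is valid. At any x set V(p)=W. Then □p at x, so ◇p at x, so x has a successor.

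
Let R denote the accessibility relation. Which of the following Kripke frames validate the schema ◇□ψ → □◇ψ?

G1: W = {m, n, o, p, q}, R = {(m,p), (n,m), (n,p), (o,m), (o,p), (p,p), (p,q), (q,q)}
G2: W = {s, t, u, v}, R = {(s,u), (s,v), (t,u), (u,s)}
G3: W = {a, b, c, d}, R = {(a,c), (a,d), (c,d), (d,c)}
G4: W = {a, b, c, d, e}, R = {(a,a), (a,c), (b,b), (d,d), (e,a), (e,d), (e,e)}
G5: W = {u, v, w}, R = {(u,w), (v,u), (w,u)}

This is the axiom for convergence; its first-order frame correspondent is ∀x ∀y ∀z (Rxy ∧ Rxz → ∃w (Ryw ∧ Rzw)).
G1: holds.
G2: fails — Rsu and Rsv but u and v have no common successor.
G3: fails — Rac and Rad but c and d have no common successor.
G4: fails — Raa and Rac but a and c have no common successor.
G5: holds.
Valid on: G1, G5.

G1, G5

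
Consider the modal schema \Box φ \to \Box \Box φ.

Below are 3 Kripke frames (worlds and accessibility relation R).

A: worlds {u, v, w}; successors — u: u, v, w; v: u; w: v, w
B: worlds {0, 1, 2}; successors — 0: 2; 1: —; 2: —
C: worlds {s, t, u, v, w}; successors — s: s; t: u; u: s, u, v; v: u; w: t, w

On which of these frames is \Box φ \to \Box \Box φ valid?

The schema corresponds to transitivity: \forall x \forall y \forall z (Rxy \wedge Ryz \to Rxz).
A: fails — Rvu and Ruv but not Rvv.
B: satisfies the condition.
C: fails — Rwt and Rtu but not Rwu.
Valid on: B.

B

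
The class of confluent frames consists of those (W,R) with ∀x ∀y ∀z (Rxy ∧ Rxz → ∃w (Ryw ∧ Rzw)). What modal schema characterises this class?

This is convergence; the standard corresponding axiom is .2: ◇□r → □◇r.
Suppose ◇□r→□◇r is valid. Take Rxy, Rxz and set V(r)={w : Ryw}. Then □r at y so ◇□r at x, so □◇r at x, so ◇r at z, giving w with Rzw and Ryw.

◇□r → □◇r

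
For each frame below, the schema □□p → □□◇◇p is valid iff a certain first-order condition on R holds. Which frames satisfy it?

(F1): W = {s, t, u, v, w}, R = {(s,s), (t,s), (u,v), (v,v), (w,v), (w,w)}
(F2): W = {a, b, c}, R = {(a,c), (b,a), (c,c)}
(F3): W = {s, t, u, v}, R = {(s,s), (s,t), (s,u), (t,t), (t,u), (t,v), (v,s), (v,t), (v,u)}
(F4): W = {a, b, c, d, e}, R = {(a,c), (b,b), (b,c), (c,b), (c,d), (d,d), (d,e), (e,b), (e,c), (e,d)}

Frame correspondent (Sahlqvist): ∀x ∀z (xR²z → ∃w (xR²w ∧ zR²w)) — i.e. a generalized confluence (Geach) condition.
(F1): satisfies the condition.
(F2): satisfies the condition.
(F3): fails — sR²u but no w with sR²w and uR²w.
(F4): satisfies the condition.

(F1), (F2), (F4)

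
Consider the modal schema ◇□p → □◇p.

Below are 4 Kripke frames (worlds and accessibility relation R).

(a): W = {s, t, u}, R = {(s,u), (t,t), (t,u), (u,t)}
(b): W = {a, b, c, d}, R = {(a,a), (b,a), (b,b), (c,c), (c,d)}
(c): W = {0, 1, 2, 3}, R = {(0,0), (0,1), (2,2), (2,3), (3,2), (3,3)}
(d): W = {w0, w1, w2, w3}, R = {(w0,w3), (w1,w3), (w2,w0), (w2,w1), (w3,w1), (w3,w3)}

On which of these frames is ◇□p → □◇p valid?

This is the axiom for convergence; its first-order frame correspondent is ∀x ∀y ∀z (Rxy ∧ Rxz → ∃w (Ryw ∧ Rzw)).
(a): ✓.
(b): fails — Rcc and Rcd but c and d have no common successor.
(c): fails — R00 and R01 but 0 and 1 have no common successor.
(d): ✓.

(a), (d)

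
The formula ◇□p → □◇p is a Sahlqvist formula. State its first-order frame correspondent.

convergence

This is the .2 axiom.
Its frame correspondent is convergence — ∀x ∀y ∀z (Rxy ∧ Rxz → ∃w (Ryw ∧ Rzw)).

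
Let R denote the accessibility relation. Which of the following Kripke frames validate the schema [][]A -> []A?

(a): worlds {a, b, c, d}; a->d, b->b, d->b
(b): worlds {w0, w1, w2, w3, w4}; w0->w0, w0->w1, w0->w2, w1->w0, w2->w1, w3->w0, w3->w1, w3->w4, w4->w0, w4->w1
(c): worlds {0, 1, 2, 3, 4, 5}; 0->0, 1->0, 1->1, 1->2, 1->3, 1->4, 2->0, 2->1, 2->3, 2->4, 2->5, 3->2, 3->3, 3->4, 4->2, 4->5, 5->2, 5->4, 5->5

(c)

The schema corresponds to density: forall x forall y (Rxy -> exists z (Rxz & Rzy)).
(a): fails — Rad but no z with Raz and Rzd.
(b): fails — Rw2w1 but no z with Rw2z and Rzw1.
(c): ✓.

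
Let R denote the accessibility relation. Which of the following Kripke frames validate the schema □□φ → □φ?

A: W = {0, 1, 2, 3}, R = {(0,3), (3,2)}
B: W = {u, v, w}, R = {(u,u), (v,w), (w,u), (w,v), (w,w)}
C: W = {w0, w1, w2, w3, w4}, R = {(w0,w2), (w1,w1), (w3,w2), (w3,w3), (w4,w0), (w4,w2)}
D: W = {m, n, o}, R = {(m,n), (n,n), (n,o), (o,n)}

Frame correspondent (Sahlqvist): ∀x ∀y (Rxy → ∃z (Rxz ∧ Rzy)) — i.e. density.
A: fails — R32 but no z with R3z and Rz2.
B: condition met.
C: fails — Rw4w0 but no z with Rw4z and Rzw0.
D: condition met.

B, D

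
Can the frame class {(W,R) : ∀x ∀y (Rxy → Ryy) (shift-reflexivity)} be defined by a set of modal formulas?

Yes — defined by □(□r → r)

Yes: it is shift-reflexivity, defined by the T□ schema □(□r → r).
Suppose □(□r→r) is valid. Take Rxy and set V(r)={w : Ryw}. Then at y, □r holds; since □(□r→r) at x, □r→r at y, so r at y, i.e. Ryy.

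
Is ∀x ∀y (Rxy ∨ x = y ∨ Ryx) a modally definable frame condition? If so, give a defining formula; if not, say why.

Any modally definable frame class is closed under disjoint unions.
Take 3 disjoint single-world reflexive frames: each is trivially connected, but their disjoint union has 3 worlds with no edge between distinct components, so it is not connected.
So no modal formula (or set of formulas) defines exactly the connected frames.

Not modally definable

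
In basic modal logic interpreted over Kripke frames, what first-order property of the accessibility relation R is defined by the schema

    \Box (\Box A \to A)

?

shift-reflexivity

Suppose □(□A→A) is valid. Take Rxy and set V(A)={w : Ryw}. Then at y, □A holds; since □(□A→A) at x, □A→A at y, so A at y, i.e. Ryy.
Conversely, on a frame with shift-reflexivity the schema holds at every world under every valuation.
So the correspondent is shift-reflexivity.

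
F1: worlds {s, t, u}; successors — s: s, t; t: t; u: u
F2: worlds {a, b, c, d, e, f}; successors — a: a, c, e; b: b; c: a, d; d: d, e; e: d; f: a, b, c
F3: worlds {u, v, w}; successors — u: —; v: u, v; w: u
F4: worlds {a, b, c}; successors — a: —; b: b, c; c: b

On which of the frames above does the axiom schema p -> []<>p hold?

F4

The schema corresponds to symmetry: forall x forall y (Rxy -> Ryx).
F1: fails — Rst but not Rts.
F2: fails — Rcd but not Rdc.
F3: fails — Rvu but not Ruv.
F4: ✓.
Valid on: F4.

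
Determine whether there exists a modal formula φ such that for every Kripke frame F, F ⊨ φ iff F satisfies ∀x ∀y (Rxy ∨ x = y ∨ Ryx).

If a class were modally definable it would be closed under disjoint unions (Goldblatt–Thomason).
Take 4 disjoint single-world reflexive frames: each is trivially connected, but their disjoint union has 4 worlds with no edge between distinct components, so it is not connected.
So no modal formula (or set of formulas) defines exactly the connected frames.

Not definable by any modal formula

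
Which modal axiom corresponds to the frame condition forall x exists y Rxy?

□q → ◇q

A defining formula is □q → ◇q (the D axiom).
Suppose □q→◇q is valid. At any x set V(q)=W. Then □q at x, so ◇q at x, so x has a successor.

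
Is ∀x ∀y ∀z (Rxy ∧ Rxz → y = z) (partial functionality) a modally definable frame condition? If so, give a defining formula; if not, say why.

Yes — defined by ◇r → □r

Yes: it is partial functionality, defined by the CD schema ◇r → □r.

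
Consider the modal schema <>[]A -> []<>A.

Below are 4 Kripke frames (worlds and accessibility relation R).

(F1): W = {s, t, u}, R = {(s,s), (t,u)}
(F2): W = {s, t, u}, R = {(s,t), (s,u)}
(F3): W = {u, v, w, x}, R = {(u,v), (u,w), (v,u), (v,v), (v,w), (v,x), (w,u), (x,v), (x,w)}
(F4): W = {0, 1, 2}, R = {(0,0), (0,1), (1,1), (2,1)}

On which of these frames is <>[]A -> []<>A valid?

Frame correspondent (Sahlqvist): forall x forall y forall z (Rxy & Rxz -> exists w (Ryw & Rzw)) — i.e. convergence.
(F1): fails — Rtu and Rtu but u and u have no common successor.
(F2): fails — Rsu and Rsu but u and u have no common successor.
(F3): fails — Rvw and Rvu but w and u have no common successor.
(F4): condition met.

(F4)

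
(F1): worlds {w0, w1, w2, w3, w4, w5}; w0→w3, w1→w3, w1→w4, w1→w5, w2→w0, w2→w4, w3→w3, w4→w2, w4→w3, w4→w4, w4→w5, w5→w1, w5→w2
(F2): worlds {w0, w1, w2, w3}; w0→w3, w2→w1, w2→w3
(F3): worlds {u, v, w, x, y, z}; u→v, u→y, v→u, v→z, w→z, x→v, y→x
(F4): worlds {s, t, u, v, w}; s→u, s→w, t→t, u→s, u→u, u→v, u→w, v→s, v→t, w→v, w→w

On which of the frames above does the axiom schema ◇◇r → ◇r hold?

(F2)

Frame correspondent (Sahlqvist): ∀x ∀y ∀z (Rxy ∧ Ryz → Rxz) — i.e. transitivity.
(F1): fails — Rw1w5 and Rw5w2 but not Rw1w2.
(F2): condition met.
(F3): fails — Ruv and Rvz but not Ruz.
(F4): fails — Ruv and Rvt but not Rut.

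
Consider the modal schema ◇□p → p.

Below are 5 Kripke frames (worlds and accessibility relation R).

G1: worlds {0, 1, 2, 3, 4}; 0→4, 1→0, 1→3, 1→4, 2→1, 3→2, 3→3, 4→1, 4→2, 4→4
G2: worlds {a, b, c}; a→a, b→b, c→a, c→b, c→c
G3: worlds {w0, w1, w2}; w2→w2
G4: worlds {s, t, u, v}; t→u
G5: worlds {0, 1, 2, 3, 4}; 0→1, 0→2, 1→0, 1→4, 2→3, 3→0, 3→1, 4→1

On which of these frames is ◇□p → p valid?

This is the axiom for symmetry; its first-order frame correspondent is ∀x ∀y (Rxy → Ryx).
G1: fails — R10 but not R01.
G2: fails — Rcb but not Rbc.
G3: holds.
G4: fails — Rtu but not Rut.
G5: fails — R02 but not R20.
Valid on: G3.

G3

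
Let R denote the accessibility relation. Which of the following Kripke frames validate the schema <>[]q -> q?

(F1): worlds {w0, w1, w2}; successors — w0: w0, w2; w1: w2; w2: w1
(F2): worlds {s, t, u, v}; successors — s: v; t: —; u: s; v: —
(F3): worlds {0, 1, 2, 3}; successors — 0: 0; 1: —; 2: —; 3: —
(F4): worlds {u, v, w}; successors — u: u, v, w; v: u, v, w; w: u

(F3)

This is the axiom for a generalized confluence (Geach) condition; its first-order frame correspondent is forall x forall y (xRy -> exists w (yRw & x = w)).
(F1): fails — w0Rw2 but no w with w2Rw and w0=w.
(F2): fails — sRv but no w with vRw and s=w.
(F3): ✓.
(F4): fails — vRw but no t with wRt and v=t.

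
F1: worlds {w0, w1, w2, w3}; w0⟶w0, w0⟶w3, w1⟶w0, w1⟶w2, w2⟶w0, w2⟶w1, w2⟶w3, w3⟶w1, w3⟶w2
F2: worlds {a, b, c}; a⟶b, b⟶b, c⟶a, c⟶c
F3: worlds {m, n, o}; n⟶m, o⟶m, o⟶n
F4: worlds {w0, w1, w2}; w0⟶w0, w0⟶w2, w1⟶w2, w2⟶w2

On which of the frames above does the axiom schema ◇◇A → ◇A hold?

F3, F4

This is the axiom for transitivity; its first-order frame correspondent is ∀x ∀y ∀z (Rxy ∧ Ryz → Rxz).
F1: fails — Rw1w2 and Rw2w1 but not Rw1w1.
F2: fails — Rca and Rab but not Rcb.
F3: condition met.
F4: condition met.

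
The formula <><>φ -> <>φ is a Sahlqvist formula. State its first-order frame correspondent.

This is a form of the 4 axiom.
It corresponds to transitivity: forall x forall y forall z (Rxy & Ryz -> Rxz).

transitivity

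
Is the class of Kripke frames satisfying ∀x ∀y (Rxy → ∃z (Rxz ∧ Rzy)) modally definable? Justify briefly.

Yes: it is density, defined by the C4 schema □□q → □q.
Suppose □□q→□q is valid. Take Rxy and set V(q)={w : xR²w}. Then □□q at x, so □q at x, so q at y, i.e. ∃z(Rxz∧Rzy).

Definable; □□q → □q defines it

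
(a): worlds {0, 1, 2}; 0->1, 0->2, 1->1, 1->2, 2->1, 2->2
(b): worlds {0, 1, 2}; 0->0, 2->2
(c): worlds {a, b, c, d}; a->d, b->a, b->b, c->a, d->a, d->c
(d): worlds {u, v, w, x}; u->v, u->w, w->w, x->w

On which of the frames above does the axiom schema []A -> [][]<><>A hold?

(a), (b), (d)

Frame correspondent (Sahlqvist): forall x forall z (x R^2 z -> exists w (xRw & z R^2 w)) — i.e. a generalized confluence (Geach) condition.
(a): satisfies the condition.
(b): satisfies the condition.
(c): fails — aR²a but no w with aRw and aR²w.
(d): satisfies the condition.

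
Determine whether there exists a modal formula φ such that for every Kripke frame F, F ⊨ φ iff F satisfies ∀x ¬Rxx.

No

If a class were modally definable it would be closed under surjective bounded morphisms (Goldblatt–Thomason).
The 2-cycle (worlds s,t with s→t→s) is irreflexive, and the map sending every world to a single reflexive point • is a surjective bounded morphism (forth: every edge maps to (•,•); back: every world has a successor). So any modal formula valid on the 2-cycle is also valid on the reflexive point, which is not irreflexive.
So no modal formula (or set of formulas) defines exactly the irreflexive frames.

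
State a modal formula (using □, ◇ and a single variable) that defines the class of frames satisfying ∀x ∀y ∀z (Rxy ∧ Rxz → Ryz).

The condition is the Euclidean property. The 5 schema ◇ψ → □◇ψ defines it.
Suppose ◇ψ→□◇ψ is valid. Take Rxy, Rxz and set V(ψ)={y}. Then ◇ψ at x, so □◇ψ at x, so ◇ψ at z, so some w with Rzw has ψ; w=y, i.e. Rzy. By symmetry of the argument, Ryz.

◇ψ → □◇ψ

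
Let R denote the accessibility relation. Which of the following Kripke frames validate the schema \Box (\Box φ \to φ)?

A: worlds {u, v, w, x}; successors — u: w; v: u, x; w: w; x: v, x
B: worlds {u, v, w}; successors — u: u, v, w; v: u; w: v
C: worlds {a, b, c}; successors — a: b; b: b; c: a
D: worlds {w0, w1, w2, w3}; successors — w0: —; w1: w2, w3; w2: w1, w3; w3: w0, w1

none

This is the axiom for shift-reflexivity; its first-order frame correspondent is \forall x \forall y (Rxy \to Ryy).
A: fails — Rvu but not Ruu.
B: fails — Ruv but not Rvv.
C: fails — Rca but not Raa.
D: fails — Rw1w2 but not Rw2w2.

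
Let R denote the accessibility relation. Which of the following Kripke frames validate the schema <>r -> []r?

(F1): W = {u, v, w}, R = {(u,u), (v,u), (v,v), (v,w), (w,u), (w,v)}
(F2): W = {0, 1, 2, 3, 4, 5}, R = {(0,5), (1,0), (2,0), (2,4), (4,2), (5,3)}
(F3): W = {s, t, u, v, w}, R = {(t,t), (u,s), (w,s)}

Frame correspondent (Sahlqvist): forall x forall y forall z (Rxy & Rxz -> y = z) — i.e. partial functionality.
(F1): fails — v sees both u and v.
(F2): fails — 2 sees both 0 and 4.
(F3): satisfies the condition.

(F3)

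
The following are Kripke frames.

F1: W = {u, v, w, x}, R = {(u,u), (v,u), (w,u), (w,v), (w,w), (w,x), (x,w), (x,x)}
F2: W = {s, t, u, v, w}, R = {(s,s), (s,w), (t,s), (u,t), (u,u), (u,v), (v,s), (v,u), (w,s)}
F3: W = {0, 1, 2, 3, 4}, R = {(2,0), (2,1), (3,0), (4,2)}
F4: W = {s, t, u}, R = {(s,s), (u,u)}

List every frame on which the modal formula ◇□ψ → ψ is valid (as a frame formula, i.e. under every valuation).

This is the axiom for symmetry; its first-order frame correspondent is ∀x ∀y (Rxy → Ryx).
F1: fails — Rwu but not Ruw.
F2: fails — Rut but not Rtu.
F3: fails — R42 but not R24.
F4: ✓.

F4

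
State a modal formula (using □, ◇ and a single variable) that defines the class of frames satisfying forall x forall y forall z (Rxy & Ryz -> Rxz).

A defining formula is □r → □□r (the 4 axiom).

□r → □□r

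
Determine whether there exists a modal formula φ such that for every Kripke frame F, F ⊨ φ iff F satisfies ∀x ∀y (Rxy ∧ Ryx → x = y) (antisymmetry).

Any modally definable frame class is closed under surjective bounded morphisms.
The 4-cycle (worlds s,t,u,v with s→t→u→v→s) is antisymmetric. Sending even-indexed worlds to • and odd-indexed worlds to ∘ is a surjective bounded morphism onto the two-world frame with •↔∘, which is not antisymmetric.
Hence antisymmetry is not modally definable.

No — not modally definable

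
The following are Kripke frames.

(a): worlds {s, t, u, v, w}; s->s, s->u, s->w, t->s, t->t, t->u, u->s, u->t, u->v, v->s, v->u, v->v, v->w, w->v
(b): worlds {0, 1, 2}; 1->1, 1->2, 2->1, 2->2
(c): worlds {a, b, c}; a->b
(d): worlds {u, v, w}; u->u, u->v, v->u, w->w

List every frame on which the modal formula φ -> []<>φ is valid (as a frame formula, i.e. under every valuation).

(b), (d)

This is the axiom for symmetry; its first-order frame correspondent is forall x forall y (Rxy -> Ryx).
(a): fails — Rts but not Rst.
(b): satisfies the condition.
(c): fails — Rab but not Rba.
(d): satisfies the condition.
Valid on: (b), (d).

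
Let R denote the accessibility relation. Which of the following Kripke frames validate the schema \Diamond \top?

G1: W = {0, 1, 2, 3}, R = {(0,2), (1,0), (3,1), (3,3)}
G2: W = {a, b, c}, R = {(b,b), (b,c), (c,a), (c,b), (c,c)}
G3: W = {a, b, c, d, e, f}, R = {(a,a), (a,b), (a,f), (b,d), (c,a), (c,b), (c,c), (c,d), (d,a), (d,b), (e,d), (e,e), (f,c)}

G3

The schema corresponds to seriality: \forall x \exists y Rxy.
G1: fails — world 2 has no successor.
G2: fails — world a has no successor.
G3: condition met.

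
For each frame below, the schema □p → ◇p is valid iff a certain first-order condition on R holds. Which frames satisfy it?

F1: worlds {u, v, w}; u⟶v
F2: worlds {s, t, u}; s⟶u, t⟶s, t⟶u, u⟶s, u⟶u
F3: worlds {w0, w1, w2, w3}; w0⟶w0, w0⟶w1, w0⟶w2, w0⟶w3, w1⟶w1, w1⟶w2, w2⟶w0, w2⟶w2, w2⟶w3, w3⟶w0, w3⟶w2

Frame correspondent (Sahlqvist): ∀x ∃y Rxy — i.e. seriality.
F1: fails — world v has no successor.
F2: ✓.
F3: ✓.
Valid on: F2, F3.

F2, F3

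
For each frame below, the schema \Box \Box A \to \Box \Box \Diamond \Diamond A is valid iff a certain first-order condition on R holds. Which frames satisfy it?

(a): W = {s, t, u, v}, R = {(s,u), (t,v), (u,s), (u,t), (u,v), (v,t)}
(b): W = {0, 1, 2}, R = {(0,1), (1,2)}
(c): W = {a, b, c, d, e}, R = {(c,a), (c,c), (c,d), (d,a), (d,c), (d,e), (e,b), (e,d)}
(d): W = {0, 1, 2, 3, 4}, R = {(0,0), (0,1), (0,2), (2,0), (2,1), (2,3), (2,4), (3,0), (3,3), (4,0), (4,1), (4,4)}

(a)

The schema corresponds to a generalized confluence (Geach) condition: \forall x \forall z (x R^2 z \to \exists w (x R^2 w \wedge z R^2 w)).
(a): ✓.
(b): fails — 0R²2 but no w with 0R²w and 2R²w.
(c): fails — cR²a but no w with cR²w and aR²w.
(d): fails — 0R²1 but no w with 0R²w and 1R²w.
Valid on: (a).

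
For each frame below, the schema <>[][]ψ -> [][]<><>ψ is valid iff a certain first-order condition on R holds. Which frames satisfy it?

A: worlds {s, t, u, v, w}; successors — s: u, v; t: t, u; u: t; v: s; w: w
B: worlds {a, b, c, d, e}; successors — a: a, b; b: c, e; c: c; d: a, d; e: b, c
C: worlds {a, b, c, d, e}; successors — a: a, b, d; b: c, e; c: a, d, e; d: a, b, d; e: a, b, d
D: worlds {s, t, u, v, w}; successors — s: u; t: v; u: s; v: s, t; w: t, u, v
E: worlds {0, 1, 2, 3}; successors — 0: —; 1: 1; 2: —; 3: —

B, C, E

This is the axiom for a generalized confluence (Geach) condition; its first-order frame correspondent is forall x forall y forall z ((xRy & x R^2 z) -> exists w (y R^2 w & z R^2 w)).
A: fails — sRv, sR²s but no w* with vR²w* and sR²w*.
B: condition met.
C: condition met.
D: fails — sRu, sR²s but no w* with uR²w* and sR²w*.
E: condition met.
Valid on: B, C, E.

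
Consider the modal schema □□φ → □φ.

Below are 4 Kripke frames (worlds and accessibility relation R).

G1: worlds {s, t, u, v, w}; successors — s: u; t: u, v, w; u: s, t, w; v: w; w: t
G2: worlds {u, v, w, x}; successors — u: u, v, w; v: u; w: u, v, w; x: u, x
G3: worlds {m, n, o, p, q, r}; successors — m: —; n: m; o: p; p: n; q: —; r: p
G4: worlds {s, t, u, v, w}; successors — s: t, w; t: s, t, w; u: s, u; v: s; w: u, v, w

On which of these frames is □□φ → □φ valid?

This is the axiom for density; its first-order frame correspondent is ∀x ∀y (Rxy → ∃z (Rxz ∧ Rzy)).
G1: fails — Rwt but no z with Rwz and Rzt.
G2: ✓.
G3: fails — Rrp but no z with Rrz and Rzp.
G4: fails — Rvs but no z with Rvz and Rzs.

G2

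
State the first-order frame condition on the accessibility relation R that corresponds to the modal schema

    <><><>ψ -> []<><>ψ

forall x forall y forall z ((x R^3 y & xRz) -> exists w (y = w & z R^2 w))

This is a Sahlqvist (Geach-type) schema ◇^3□^0ψ → □^1◇^2ψ.
First-order correspondent: forall x forall y forall z ((x R^3 y & xRz) -> exists w (y = w & z R^2 w)).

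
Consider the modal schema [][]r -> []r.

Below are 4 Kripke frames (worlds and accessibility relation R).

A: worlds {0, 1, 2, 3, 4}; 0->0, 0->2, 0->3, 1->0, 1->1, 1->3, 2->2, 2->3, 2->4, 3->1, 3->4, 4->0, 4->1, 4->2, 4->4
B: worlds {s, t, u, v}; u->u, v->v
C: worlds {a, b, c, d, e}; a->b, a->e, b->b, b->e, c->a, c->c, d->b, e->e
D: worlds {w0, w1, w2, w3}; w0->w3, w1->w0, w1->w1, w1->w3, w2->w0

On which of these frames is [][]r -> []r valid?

Frame correspondent (Sahlqvist): forall x forall y (Rxy -> exists z (Rxz & Rzy)) — i.e. density.
A: ✓.
B: ✓.
C: ✓.
D: fails — Rw2w0 but no z with Rw2z and Rzw0.

A, B, C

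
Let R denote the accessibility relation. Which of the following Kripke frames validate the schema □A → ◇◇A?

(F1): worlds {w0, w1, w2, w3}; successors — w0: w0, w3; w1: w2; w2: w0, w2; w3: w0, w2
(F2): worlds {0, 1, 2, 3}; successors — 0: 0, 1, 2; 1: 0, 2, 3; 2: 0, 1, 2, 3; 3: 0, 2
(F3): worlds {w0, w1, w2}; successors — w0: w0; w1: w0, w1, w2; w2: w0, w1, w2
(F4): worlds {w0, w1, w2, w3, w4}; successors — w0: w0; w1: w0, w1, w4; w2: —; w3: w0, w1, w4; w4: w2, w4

The schema corresponds to a generalized confluence (Geach) condition: ∀x ∃w (xRw ∧ xR²w).
(F1): condition met.
(F2): condition met.
(F3): condition met.
(F4): fails — at w2 but no w with w2Rw and w2R²w.

(F1), (F2), (F3)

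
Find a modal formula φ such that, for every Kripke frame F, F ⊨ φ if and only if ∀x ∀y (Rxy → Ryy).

□(□r → r)

A defining formula is □(□r → r) (the T□ axiom).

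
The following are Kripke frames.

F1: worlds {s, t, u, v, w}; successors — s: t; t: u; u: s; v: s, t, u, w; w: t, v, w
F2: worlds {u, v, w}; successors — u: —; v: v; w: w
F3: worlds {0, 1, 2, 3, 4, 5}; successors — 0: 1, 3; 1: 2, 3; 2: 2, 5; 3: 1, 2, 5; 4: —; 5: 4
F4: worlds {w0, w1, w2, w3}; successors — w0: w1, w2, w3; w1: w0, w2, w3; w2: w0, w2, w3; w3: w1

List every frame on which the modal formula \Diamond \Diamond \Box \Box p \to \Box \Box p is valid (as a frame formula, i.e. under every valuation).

F2

This is the axiom for a generalized confluence (Geach) condition; its first-order frame correspondent is \forall x \forall y \forall z ((x R^2 y \wedge x R^2 z) \to \exists w (y R^2 w \wedge z = w)).
F1: fails — sR²u, sR²u but no w* with uR²w* and u=w*.
F2: satisfies the condition.
F3: fails — 0R²1, 0R²3 but no w with 1R²w and 3=w.
F4: fails — w0R²w3, w0R²w1 but no w with w3R²w and w1=w.
Valid on: F2.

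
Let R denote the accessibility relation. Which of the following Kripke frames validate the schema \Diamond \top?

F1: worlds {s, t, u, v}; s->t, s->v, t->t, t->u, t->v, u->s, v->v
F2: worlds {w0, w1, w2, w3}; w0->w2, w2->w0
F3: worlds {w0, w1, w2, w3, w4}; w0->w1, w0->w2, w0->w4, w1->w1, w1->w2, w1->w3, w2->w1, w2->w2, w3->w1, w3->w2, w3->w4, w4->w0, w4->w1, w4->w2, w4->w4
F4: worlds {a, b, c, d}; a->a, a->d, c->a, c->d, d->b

This is the axiom for seriality; its first-order frame correspondent is \forall x \exists y Rxy.
F1: satisfies the condition.
F2: fails — world w1 has no successor.
F3: satisfies the condition.
F4: fails — world b has no successor.
Valid on: F1, F3.

F1, F3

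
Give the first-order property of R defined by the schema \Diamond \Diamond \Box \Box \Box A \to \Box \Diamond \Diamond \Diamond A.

This is a Sahlqvist (Geach-type) schema ◇^2□^3A → □^1◇^3A.
Minimal-valuation argument: fix x; take any y with xR^2y and any z with xR^1z. Set V(A) to the set of worlds R-reachable from y in exactly 3 steps. Then □^3A holds at y, so the antecedent holds at x; validity forces ◇^3A at z, giving a w with zR^3w and yR^3w.
First-order correspondent: \forall x \forall y \forall z ((x R^2 y \wedge xRz) \to \exists w (y R^3 w \wedge z R^3 w)).

\forall x \forall y \forall z ((x R^2 y \wedge xRz) \to \exists w (y R^3 w \wedge z R^3 w))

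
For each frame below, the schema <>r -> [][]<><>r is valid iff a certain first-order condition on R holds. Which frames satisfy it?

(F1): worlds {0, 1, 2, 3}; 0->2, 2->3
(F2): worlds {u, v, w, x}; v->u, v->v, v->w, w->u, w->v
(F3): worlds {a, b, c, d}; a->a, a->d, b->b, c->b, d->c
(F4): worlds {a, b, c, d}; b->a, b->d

The schema corresponds to a generalized confluence (Geach) condition: forall x forall y forall z ((xRy & x R^2 z) -> exists w (y = w & z R^2 w)).
(F1): fails — 0R2, 0R²3 but no w with 2=w and 3R²w.
(F2): fails — vRu, vR²u but no t with u=t and uR²t.
(F3): fails — aRa, aR²c but no w with a=w and cR²w.
(F4): holds.

(F4)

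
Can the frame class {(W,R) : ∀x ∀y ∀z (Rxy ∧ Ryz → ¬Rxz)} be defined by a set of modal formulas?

No

If a class were modally definable it would be closed under surjective bounded morphisms (Goldblatt–Thomason).
The 3-cycle (worlds 0,1,2 with 0→1→2→0) is intransitive. Mapping every world to a single reflexive point • is a surjective bounded morphism; the reflexive point is not intransitive (R••∧R•• but R••).
Hence intransitivity is not modally definable.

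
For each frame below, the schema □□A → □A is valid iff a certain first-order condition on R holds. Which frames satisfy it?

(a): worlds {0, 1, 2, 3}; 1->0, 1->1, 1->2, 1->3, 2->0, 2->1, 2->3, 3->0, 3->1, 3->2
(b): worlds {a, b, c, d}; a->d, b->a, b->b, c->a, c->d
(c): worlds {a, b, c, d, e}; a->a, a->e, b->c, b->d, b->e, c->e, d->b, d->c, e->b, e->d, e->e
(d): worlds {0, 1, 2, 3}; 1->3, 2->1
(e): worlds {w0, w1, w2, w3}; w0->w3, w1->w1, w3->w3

(a), (e)

Frame correspondent (Sahlqvist): ∀x ∀y (Rxy → ∃z (Rxz ∧ Rzy)) — i.e. density.
(a): satisfies the condition.
(b): fails — Rca but no z with Rcz and Rza.
(c): fails — Rdb but no z with Rdz and Rzb.
(d): fails — R21 but no z with R2z and Rz1.
(e): satisfies the condition.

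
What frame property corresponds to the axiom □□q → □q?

density: ∀x ∀y (Rxy → ∃z (Rxz ∧ Rzy))

Suppose □□q→□q is valid. Take Rxy and set V(q)={w : xR²w}. Then □□q at x, so □q at x, so q at y, i.e. ∃z(Rxz∧Rzy).
Conversely, any frame satisfying ∀x ∀y (Rxy → ∃z (Rxz ∧ Rzy)) validates the schema.
Frame condition: ∀x ∀y (Rxy → ∃z (Rxz ∧ Rzy)).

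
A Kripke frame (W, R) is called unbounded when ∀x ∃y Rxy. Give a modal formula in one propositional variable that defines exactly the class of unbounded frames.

The condition is seriality. The D schema □q → ◇q defines it.
Suppose □q→◇q is valid. At any x set V(q)=W. Then □q at x, so ◇q at x, so x has a successor.

□q → ◇q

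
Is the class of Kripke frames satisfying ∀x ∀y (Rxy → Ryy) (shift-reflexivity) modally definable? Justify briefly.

This is a Sahlqvist condition; the T□ axiom □(□r → r) defines it.
Suppose □(□r→r) is valid. Take Rxy and set V(r)={w : Ryw}. Then at y, □r holds; since □(□r→r) at x, □r→r at y, so r at y, i.e. Ryy.

Yes, by □(□r → r)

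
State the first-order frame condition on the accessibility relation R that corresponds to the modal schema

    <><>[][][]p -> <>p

This is a Sahlqvist (Geach-type) schema ◇^2□^3p → □^0◇^1p.
First-order correspondent: forall x forall y (x R^2 y -> exists w (y R^3 w & xRw)).

forall x forall y (x R^2 y -> exists w (y R^3 w & xRw))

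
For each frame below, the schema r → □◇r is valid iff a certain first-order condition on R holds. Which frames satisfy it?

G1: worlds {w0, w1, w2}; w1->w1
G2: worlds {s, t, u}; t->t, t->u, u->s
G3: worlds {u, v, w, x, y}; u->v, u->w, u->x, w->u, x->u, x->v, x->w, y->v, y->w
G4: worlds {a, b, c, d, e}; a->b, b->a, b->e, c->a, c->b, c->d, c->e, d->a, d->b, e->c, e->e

G1

Frame correspondent (Sahlqvist): ∀x ∀y (Rxy → Ryx) — i.e. symmetry.
G1: satisfies the condition.
G2: fails — Rtu but not Rut.
G3: fails — Ruv but not Rvu.
G4: fails — Rcd but not Rdc.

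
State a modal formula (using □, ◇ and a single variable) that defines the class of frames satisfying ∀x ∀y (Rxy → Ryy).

□(□q → q)

The condition is shift-reflexivity. The T□ schema □(□q → q) defines it.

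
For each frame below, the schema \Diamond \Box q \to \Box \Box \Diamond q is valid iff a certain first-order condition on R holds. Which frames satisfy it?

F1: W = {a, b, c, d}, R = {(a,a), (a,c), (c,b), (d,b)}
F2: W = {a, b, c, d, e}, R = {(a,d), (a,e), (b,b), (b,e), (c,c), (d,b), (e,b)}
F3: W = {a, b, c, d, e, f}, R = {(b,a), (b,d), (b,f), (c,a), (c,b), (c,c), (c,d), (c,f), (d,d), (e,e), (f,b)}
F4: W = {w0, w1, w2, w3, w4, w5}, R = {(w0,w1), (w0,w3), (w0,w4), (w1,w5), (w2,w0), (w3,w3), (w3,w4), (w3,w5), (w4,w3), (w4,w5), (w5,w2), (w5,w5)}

This is the axiom for a generalized confluence (Geach) condition; its first-order frame correspondent is \forall x \forall y \forall z ((xRy \wedge x R^2 z) \to \exists w (yRw \wedge zRw)).
F1: fails — aRa, aR²b but no w with aRw and bRw.
F2: holds.
F3: fails — bRa, bR²b but no w with aRw and bRw.
F4: fails — w1Rw5, w1R²w2 but no w with w5Rw and w2Rw.
Valid on: F2.

F2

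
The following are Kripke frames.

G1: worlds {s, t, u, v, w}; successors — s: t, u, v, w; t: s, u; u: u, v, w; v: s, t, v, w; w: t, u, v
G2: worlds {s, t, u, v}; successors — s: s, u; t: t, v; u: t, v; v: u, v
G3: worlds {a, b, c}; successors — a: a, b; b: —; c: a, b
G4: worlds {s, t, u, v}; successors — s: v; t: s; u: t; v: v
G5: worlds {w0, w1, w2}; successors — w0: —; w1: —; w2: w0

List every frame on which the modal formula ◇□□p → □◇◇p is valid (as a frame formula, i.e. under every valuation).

This is the axiom for a generalized confluence (Geach) condition; its first-order frame correspondent is ∀x ∀y ∀z ((xRy ∧ xRz) → ∃w (yR²w ∧ zR²w)).
G1: ✓.
G2: ✓.
G3: fails — aRa, aRb but no w with aR²w and bR²w.
G4: ✓.
G5: fails — w2Rw0, w2Rw0 but no w with w0R²w and w0R²w.
Valid on: G1, G2, G4.

G1, G2, G4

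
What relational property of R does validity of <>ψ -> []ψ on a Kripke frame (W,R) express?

partial functionality

This schema is the CD axiom.
It corresponds to partial functionality: forall x forall y forall z (Rxy & Rxz -> y = z).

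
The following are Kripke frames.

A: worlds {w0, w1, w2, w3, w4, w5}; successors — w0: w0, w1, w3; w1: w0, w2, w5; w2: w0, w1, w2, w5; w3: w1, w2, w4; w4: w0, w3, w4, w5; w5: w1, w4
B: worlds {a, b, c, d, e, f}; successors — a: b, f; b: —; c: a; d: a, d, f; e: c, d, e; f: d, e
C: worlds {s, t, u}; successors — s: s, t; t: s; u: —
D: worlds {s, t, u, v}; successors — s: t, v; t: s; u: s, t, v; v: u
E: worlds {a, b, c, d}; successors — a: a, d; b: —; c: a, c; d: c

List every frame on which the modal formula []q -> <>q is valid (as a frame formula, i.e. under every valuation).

A, D

The schema corresponds to seriality: forall x exists y Rxy.
A: satisfies the condition.
B: fails — world b has no successor.
C: fails — world u has no successor.
D: satisfies the condition.
E: fails — world b has no successor.
Valid on: A, D.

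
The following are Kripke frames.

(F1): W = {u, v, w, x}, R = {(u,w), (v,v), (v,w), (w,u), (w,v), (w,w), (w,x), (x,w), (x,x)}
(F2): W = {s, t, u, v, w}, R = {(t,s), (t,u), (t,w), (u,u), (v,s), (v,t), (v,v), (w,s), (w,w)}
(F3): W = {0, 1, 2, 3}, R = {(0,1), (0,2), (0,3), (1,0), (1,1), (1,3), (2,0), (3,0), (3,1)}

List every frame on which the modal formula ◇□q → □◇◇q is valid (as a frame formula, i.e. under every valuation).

(F1)

This is the axiom for a generalized confluence (Geach) condition; its first-order frame correspondent is ∀x ∀y ∀z ((xRy ∧ xRz) → ∃w (yRw ∧ zR²w)).
(F1): satisfies the condition.
(F2): fails — tRs, tRs but no w* with sRw* and sR²w*.
(F3): fails — 0R2, 0R2 but no w with 2Rw and 2R²w.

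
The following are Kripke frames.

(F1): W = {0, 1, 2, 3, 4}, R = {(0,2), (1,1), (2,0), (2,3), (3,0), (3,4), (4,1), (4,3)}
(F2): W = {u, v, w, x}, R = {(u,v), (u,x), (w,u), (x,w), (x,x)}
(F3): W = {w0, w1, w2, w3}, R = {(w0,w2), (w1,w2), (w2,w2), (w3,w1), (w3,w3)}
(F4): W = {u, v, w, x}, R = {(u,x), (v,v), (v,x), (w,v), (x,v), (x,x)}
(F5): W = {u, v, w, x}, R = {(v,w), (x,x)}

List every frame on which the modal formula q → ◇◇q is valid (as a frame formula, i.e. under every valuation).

This is the axiom for a generalized confluence (Geach) condition; its first-order frame correspondent is ∀x ∃w (x = w ∧ xR²w).
(F1): satisfies the condition.
(F2): fails — at u but no t with u=t and uR²t.
(F3): fails — at w0 but no w with w0=w and w0R²w.
(F4): fails — at u but no t with u=t and uR²t.
(F5): fails — at u but no t with u=t and uR²t.
Valid on: (F1).

(F1)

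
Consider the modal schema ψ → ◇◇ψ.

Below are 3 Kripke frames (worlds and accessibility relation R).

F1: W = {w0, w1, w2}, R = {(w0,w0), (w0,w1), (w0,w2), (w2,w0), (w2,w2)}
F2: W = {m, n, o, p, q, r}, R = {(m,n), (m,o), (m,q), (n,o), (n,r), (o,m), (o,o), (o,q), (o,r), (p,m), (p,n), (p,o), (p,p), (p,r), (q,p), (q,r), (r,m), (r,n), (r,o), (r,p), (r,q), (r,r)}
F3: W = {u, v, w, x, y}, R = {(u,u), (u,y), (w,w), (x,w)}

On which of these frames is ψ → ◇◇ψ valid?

F2

This is the axiom for a generalized confluence (Geach) condition; its first-order frame correspondent is ∀x ∃w (x = w ∧ xR²w).
F1: fails — at w1 but no w with w1=w and w1R²w.
F2: satisfies the condition.
F3: fails — at v but no t with v=t and vR²t.
Valid on: F2.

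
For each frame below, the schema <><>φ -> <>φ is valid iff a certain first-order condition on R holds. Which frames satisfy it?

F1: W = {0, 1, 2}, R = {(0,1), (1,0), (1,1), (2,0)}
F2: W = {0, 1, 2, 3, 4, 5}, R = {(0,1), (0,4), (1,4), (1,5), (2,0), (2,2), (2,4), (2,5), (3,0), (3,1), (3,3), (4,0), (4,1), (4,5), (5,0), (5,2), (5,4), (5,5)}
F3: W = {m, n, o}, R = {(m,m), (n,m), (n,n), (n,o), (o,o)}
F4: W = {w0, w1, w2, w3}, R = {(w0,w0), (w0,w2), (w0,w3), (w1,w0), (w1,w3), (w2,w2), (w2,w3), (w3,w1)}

Frame correspondent (Sahlqvist): forall x forall y (x R^2 y -> exists w (y = w & xRw)) — i.e. a generalized confluence (Geach) condition.
F1: fails — 0R²0 but no w with 0=w and 0Rw.
F2: fails — 0R²0 but no w with 0=w and 0Rw.
F3: satisfies the condition.
F4: fails — w0R²w1 but no w with w1=w and w0Rw.
Valid on: F3.

F3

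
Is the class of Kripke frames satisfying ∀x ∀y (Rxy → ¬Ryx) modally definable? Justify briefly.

No

Any modally definable frame class is closed under surjective bounded morphisms.
The 3-cycle (worlds a,b,c with a→b→c→a) is asymmetric. Mapping every world to a single reflexive point • is a surjective bounded morphism, and the reflexive point is not asymmetric (R•• but asymmetry requires ¬R••).
Hence asymmetry is not modally definable.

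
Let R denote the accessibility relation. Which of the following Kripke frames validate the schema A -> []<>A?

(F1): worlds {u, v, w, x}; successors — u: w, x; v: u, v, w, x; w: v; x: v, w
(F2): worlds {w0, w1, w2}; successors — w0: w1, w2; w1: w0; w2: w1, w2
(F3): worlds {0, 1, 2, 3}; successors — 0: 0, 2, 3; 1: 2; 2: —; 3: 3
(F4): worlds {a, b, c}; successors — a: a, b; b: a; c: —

(F4)

Frame correspondent (Sahlqvist): forall x forall y (Rxy -> Ryx) — i.e. symmetry.
(F1): fails — Rxw but not Rwx.
(F2): fails — Rw0w2 but not Rw2w0.
(F3): fails — R02 but not R20.
(F4): ✓.
Valid on: (F4).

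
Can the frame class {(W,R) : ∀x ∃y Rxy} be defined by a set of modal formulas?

Definable; □q → ◇q defines it

Yes: it is seriality, defined by the D schema □q → ◇q.
Suppose □q→◇q is valid. At any x set V(q)=W. Then □q at x, so ◇q at x, so x has a successor.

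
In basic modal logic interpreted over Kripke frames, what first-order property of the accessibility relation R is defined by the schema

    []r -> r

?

Suppose □r→r is valid. At any x set V(r)={w : Rxw}. Then □r holds at x, so r holds at x, i.e. Rxx.

reflexivity: forall x Rxx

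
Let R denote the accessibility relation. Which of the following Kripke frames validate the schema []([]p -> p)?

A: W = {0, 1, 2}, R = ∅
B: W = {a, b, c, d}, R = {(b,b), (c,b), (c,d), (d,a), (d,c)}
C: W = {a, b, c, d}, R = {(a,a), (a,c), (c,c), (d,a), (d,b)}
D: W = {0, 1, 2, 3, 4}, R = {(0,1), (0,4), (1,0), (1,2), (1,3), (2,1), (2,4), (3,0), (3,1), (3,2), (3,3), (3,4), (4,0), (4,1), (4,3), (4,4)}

Frame correspondent (Sahlqvist): forall x forall y (Rxy -> Ryy) — i.e. shift-reflexivity.
A: holds.
B: fails — Rcd but not Rdd.
C: fails — Rdb but not Rbb.
D: fails — R10 but not R00.

A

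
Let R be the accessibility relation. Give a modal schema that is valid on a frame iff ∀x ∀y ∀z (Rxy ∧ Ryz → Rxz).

The condition is transitivity. The 4 schema □r → □□r defines it.
Suppose □r→□□r is valid. Take Rxy, Ryz and set V(r)={w : Rxw}. Then □r at x, so □□r at x, so □r at y, so r at z, i.e. Rxz.

□r → □□r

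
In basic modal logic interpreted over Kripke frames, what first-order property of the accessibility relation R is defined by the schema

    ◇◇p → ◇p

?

This is frame-equivalent to □p → □□p (substitute ¬p for p and contrapose).
Suppose □p→□□p is valid. Take Rxy, Ryz and set V(p)={w : Rxw}. Then □p at x, so □□p at x, so □p at y, so p at z, i.e. Rxz.
Conversely, on a frame with transitivity the schema holds at every world under every valuation.
Frame condition: ∀x ∀y ∀z (Rxy ∧ Ryz → Rxz).

transitivity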